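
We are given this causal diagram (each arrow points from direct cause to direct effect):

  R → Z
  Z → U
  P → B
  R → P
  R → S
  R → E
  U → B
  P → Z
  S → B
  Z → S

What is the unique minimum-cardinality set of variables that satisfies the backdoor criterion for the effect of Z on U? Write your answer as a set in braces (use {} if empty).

Variables eligible for adjustment (non-descendants of Z, excluding Z and U): {E, P, R}.
Backdoor paths from Z to U:
  P1: Z <- R -> P -> B <- U
  P2: Z <- R -> S -> B <- U
  P3: Z <- P <- R -> S -> B <- U
  P4: Z <- P -> B <- U
Each backdoor path contains an unconditioned collider, so every path is already blocked with the empty conditioning set:
  P1: blocked at collider B (neither it nor any descendant is in the conditioning set).
  P2: blocked at collider B (neither it nor any descendant is in the conditioning set).
  P3: blocked at collider B (neither it nor any descendant is in the conditioning set).
  P4: blocked at collider B (neither it nor any descendant is in the conditioning set).
The empty set is therefore the unique smallest valid set.

{}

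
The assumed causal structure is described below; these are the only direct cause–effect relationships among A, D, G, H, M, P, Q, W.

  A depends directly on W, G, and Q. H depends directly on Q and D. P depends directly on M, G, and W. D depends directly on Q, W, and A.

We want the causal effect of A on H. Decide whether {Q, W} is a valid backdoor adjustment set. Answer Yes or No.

Yes

Backdoor paths from A to H (paths whose first edge points into A):
  P1: A <- G -> P <- W -> D <- Q -> H
  P2: A <- G -> P <- W -> D -> H
  P3: A <- Q -> D -> H
  P4: A <- Q -> H
  P5: A <- W -> D <- Q -> H
  P6: A <- W -> D -> H
Condition 1 (no descendant of A in the set): holds — descendants of A are {D, H}; none are in {Q, W}.
Condition 2 (every backdoor path blocked by {Q, W}):
  P1: blocked at collider P (neither it nor any descendant is in the conditioning set).
  P2: blocked at collider P (neither it nor any descendant is in the conditioning set).
  P3: blocked at fork node Q ∈ conditioning set.
  P4: blocked at fork node Q ∈ conditioning set.
  P5: blocked at fork node W ∈ conditioning set.
  P6: blocked at fork node W ∈ conditioning set.
{Q, W} satisfies the backdoor criterion.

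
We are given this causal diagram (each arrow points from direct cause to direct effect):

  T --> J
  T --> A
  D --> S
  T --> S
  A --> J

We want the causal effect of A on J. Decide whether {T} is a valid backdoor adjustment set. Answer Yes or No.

Yes

Backdoor paths from A to J (paths whose first edge points into A):
  P1: A <- T -> J
Condition 1 (no descendant of A in the set): holds — descendants of A are {J}; none are in {T}.
Condition 2 (every backdoor path blocked by {T}):
  P1: blocked at fork node T ∈ conditioning set.
{T} satisfies the backdoor criterion.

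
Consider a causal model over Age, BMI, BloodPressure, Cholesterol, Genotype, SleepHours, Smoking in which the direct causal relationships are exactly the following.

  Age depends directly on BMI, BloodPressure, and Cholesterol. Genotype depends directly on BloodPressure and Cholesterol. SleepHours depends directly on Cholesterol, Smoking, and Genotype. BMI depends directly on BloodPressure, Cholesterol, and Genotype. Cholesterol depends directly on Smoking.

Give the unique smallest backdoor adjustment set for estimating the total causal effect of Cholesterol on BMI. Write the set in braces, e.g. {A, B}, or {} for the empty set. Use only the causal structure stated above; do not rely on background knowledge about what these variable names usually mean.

{}

Variables eligible for adjustment (non-descendants of Cholesterol, excluding Cholesterol and BMI): {BloodPressure, Smoking}.
Backdoor paths from Cholesterol to BMI:
  P1: Cholesterol <- Smoking -> SleepHours <- Genotype <- BloodPressure -> BMI
  P2: Cholesterol <- Smoking -> SleepHours <- Genotype <- BloodPressure -> Age <- BMI
  P3: Cholesterol <- Smoking -> SleepHours <- Genotype -> BMI
Each backdoor path contains an unconditioned collider, so every path is already blocked with the empty conditioning set:
  P1: blocked at collider SleepHours (neither it nor any descendant is in the conditioning set).
  P2: blocked at collider SleepHours (neither it nor any descendant is in the conditioning set).
  P3: blocked at collider SleepHours (neither it nor any descendant is in the conditioning set).
The empty set is therefore the unique smallest valid set.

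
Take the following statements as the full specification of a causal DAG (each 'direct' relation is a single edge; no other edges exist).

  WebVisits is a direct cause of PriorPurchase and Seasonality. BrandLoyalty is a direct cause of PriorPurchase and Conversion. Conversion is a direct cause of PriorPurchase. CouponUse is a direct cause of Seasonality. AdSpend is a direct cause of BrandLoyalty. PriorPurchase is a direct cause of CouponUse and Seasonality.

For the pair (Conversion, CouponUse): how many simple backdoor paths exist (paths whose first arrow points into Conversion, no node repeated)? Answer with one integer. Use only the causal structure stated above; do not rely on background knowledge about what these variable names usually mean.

3

A backdoor path from Conversion to CouponUse is any simple undirected path whose first edge points into Conversion (i.e. leaves Conversion via a parent).
Parents of Conversion: {BrandLoyalty}.
Enumerating:
  P1: Conversion <- BrandLoyalty -> PriorPurchase <- WebVisits -> Seasonality <- CouponUse
  P2: Conversion <- BrandLoyalty -> PriorPurchase -> CouponUse
  P3: Conversion <- BrandLoyalty -> PriorPurchase -> Seasonality <- CouponUse
That exhausts the simple backdoor paths. Count: 3.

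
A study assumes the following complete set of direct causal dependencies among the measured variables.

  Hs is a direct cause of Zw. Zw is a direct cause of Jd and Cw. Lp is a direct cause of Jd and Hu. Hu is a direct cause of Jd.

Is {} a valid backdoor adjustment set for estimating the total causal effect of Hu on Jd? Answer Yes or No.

No

Backdoor paths from Hu to Jd (paths whose first edge points into Hu):
  P1: Hu <- Lp -> Jd
Condition 1 (no descendant of Hu in the set): holds — descendants of Hu are {Jd}; none are in {}.
Condition 2 (every backdoor path blocked by {}):
  P1: open — no interior node is in the conditioning set.
{} does not satisfy the backdoor criterion.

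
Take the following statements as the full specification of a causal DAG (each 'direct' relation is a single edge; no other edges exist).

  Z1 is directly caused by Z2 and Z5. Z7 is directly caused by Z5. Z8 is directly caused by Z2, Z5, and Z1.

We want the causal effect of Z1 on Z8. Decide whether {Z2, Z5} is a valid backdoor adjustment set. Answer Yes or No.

Yes

Backdoor paths from Z1 to Z8 (paths whose first edge points into Z1):
  P1: Z1 <- Z5 -> Z8
  P2: Z1 <- Z2 -> Z8
Condition 1 (no descendant of Z1 in the set): holds — descendants of Z1 are {Z8}; none are in {Z2, Z5}.
Condition 2 (every backdoor path blocked by {Z2, Z5}):
  P1: blocked at fork node Z5 ∈ conditioning set.
  P2: blocked at fork node Z2 ∈ conditioning set.
{Z2, Z5} satisfies the backdoor criterion.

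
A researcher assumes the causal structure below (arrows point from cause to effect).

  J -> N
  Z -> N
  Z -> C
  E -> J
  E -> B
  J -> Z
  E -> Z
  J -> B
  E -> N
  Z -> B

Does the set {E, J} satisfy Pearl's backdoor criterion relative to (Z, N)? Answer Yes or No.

Yes

Backdoor paths from Z to N (paths whose first edge points into Z):
  P1: Z <- E -> J -> N
  P2: Z <- E -> B <- J -> N
  P3: Z <- E -> N
  P4: Z <- J <- E -> N
  P5: Z <- J -> B <- E -> N
  P6: Z <- J -> N
Condition 1 (no descendant of Z in the set): holds — descendants of Z are {B, C, N}; none are in {E, J}.
Condition 2 (every backdoor path blocked by {E, J}):
  P1: blocked at fork node E ∈ conditioning set.
  P2: blocked at fork node E ∈ conditioning set.
  P3: blocked at fork node E ∈ conditioning set.
  P4: blocked at chain node J ∈ conditioning set.
  P5: blocked at fork node J ∈ conditioning set.
  P6: blocked at fork node J ∈ conditioning set.
{E, J} satisfies the backdoor criterion.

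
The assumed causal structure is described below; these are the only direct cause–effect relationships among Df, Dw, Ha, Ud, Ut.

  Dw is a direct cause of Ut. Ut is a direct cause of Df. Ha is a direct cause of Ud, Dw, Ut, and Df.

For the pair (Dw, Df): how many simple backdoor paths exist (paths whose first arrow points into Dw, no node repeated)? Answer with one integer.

A backdoor path from Dw to Df is any simple undirected path whose first edge points into Dw (i.e. leaves Dw via a parent).
Parents of Dw: {Ha}.
Enumerating:
  P1: Dw <- Ha -> Ut -> Df
  P2: Dw <- Ha -> Df
That exhausts the simple backdoor paths. Count: 2.

2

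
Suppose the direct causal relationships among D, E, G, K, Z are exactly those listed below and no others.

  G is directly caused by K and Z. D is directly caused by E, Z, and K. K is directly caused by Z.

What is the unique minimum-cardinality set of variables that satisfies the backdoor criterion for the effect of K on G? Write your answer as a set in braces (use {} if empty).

{Z}

Variables eligible for adjustment (non-descendants of K, excluding K and G): {E, Z}.
Backdoor paths from K to G:
  P1: K <- Z -> G
The empty set is not sufficient: P1 (K <- Z -> G) has no collider blocking it and no conditioned non-collider, so it is open.
Try {Z}:
  P1: blocked at fork node Z ∈ conditioning set.
{Z} contains no descendant of K and blocks every backdoor path.
No other singleton works — e.g. {E} leaves P1 open — so {Z} is the unique smallest valid adjustment set.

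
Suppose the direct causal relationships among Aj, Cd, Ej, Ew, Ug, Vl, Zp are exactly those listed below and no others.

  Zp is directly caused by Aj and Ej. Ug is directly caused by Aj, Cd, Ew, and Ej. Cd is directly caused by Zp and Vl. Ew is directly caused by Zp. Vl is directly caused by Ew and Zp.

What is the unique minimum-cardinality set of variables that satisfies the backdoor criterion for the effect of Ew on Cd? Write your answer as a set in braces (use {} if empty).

Variables eligible for adjustment (non-descendants of Ew, excluding Ew and Cd): {Aj, Ej, Zp}.
Backdoor paths from Ew to Cd:
  P1: Ew <- Zp <- Aj -> Ug <- Cd
  P2: Ew <- Zp <- Ej -> Ug <- Cd
  P3: Ew <- Zp -> Vl -> Cd
  P4: Ew <- Zp -> Cd
The empty set is not sufficient: P3 (Ew <- Zp -> Vl -> Cd) has no collider blocking it and no conditioned non-collider, so it is open.
Try {Zp}:
  P1: blocked at chain node Zp ∈ conditioning set.
  P2: blocked at chain node Zp ∈ conditioning set.
  P3: blocked at fork node Zp ∈ conditioning set.
  P4: blocked at fork node Zp ∈ conditioning set.
{Zp} contains no descendant of Ew and blocks every backdoor path.
No other singleton works — e.g. {Aj} leaves P3 open — so {Zp} is the unique smallest valid adjustment set.

{Zp}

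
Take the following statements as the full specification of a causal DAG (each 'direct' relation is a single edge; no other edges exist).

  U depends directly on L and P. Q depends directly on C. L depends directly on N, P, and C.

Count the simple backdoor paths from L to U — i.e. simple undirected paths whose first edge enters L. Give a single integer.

1

A backdoor path from L to U is any simple undirected path whose first edge points into L (i.e. leaves L via a parent).
Parents of L: {C, N, P}.
Enumerating:
  P1: L <- P -> U
That exhausts the simple backdoor paths. Count: 1.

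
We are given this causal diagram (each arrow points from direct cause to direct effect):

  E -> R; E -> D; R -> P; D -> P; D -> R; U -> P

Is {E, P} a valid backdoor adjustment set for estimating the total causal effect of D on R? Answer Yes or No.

Backdoor paths from D to R (paths whose first edge points into D):
  P1: D <- E -> R
Condition 1 (no descendant of D in the set): FAILS — P is a descendant of D.
Condition 2 (every backdoor path blocked by {E, P}):
  P1: blocked at fork node E ∈ conditioning set.
{E, P} does not satisfy the backdoor criterion.

No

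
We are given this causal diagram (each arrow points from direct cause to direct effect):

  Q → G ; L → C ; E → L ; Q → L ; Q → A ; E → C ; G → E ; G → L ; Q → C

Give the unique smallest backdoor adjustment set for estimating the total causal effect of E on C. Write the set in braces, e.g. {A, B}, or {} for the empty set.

Variables eligible for adjustment (non-descendants of E, excluding E and C): {A, G, Q}.
Backdoor paths from E to C:
  P1: E <- G <- Q -> L -> C
  P2: E <- G <- Q -> C
  P3: E <- G -> L <- Q -> C
  P4: E <- G -> L -> C
The empty set is not sufficient: P1 (E <- G <- Q -> L -> C) has no collider blocking it and no conditioned non-collider, so it is open.
Try {G}:
  P1: blocked at chain node G ∈ conditioning set.
  P2: blocked at chain node G ∈ conditioning set.
  P3: blocked at fork node G ∈ conditioning set.
  P4: blocked at fork node G ∈ conditioning set.
{G} contains no descendant of E and blocks every backdoor path.
No other singleton works — e.g. {Q} leaves P4 open — so {G} is the unique smallest valid adjustment set.

{G}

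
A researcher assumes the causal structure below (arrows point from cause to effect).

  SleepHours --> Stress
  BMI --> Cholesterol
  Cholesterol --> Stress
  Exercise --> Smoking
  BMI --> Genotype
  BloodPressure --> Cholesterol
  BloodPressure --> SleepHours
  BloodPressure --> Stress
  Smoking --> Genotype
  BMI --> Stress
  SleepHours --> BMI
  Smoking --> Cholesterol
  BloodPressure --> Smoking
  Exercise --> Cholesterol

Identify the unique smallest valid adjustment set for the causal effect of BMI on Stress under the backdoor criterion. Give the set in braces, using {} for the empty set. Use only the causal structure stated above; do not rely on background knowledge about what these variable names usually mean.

{SleepHours}

Variables eligible for adjustment (non-descendants of BMI, excluding BMI and Stress): {BloodPressure, Exercise, SleepHours, Smoking}.
Backdoor paths from BMI to Stress:
  P1: BMI <- SleepHours <- BloodPressure -> Smoking <- Exercise -> Cholesterol -> Stress
  P2: BMI <- SleepHours <- BloodPressure -> Smoking -> Cholesterol -> Stress
  P3: BMI <- SleepHours <- BloodPressure -> Cholesterol -> Stress
  P4: BMI <- SleepHours <- BloodPressure -> Stress
  P5: BMI <- SleepHours -> Stress
The empty set is not sufficient: P2 (BMI <- SleepHours <- BloodPressure -> Smoking -> Cholesterol -> Stress) has no collider blocking it and no conditioned non-collider, so it is open.
Try {SleepHours}:
  P1: blocked at chain node SleepHours ∈ conditioning set.
  P2: blocked at chain node SleepHours ∈ conditioning set.
  P3: blocked at chain node SleepHours ∈ conditioning set.
  P4: blocked at chain node SleepHours ∈ conditioning set.
  P5: blocked at fork node SleepHours ∈ conditioning set.
{SleepHours} contains no descendant of BMI and blocks every backdoor path.
No other singleton works — e.g. {Exercise} leaves P2 open — so {SleepHours} is the unique smallest valid adjustment set.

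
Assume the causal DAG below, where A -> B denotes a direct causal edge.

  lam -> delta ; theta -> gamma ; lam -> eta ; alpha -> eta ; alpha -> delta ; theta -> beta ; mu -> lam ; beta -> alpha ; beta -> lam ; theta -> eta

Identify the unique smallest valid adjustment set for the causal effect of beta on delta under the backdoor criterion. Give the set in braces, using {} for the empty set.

Variables eligible for adjustment (non-descendants of beta, excluding beta and delta): {gamma, mu, theta}.
Backdoor paths from beta to delta:
  P1: beta <- theta -> eta <- alpha -> delta
  P2: beta <- theta -> eta <- lam -> delta
Each backdoor path contains an unconditioned collider, so every path is already blocked with the empty conditioning set:
  P1: blocked at collider eta (neither it nor any descendant is in the conditioning set).
  P2: blocked at collider eta (neither it nor any descendant is in the conditioning set).
The empty set is therefore the unique smallest valid set.

{}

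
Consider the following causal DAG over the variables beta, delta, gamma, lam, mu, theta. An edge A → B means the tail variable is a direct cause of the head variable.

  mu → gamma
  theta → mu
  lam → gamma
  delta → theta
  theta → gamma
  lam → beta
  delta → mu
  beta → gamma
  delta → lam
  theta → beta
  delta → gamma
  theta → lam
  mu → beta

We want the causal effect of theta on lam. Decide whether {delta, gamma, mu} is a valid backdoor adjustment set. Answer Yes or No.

No

Backdoor paths from theta to lam (paths whose first edge points into theta):
  P1: theta <- delta -> lam
  P2: theta <- delta -> mu -> beta <- lam
  P3: theta <- delta -> mu -> beta -> gamma <- lam
  P4: theta <- delta -> mu -> gamma <- lam
  P5: theta <- delta -> mu -> gamma <- beta <- lam
  P6: theta <- delta -> gamma <- lam
  P7: theta <- delta -> gamma <- mu -> beta <- lam
  P8: theta <- delta -> gamma <- beta <- lam
Condition 1 (no descendant of theta in the set): FAILS — gamma and mu are descendants of theta.
Condition 2 (every backdoor path blocked by {delta, gamma, mu}):
  P1: blocked at fork node delta ∈ conditioning set.
  P2: blocked at fork node delta ∈ conditioning set.
  P3: blocked at fork node delta ∈ conditioning set.
  P4: blocked at fork node delta ∈ conditioning set.
  P5: blocked at fork node delta ∈ conditioning set.
  P6: blocked at fork node delta ∈ conditioning set.
  P7: blocked at fork node delta ∈ conditioning set.
  P8: blocked at fork node delta ∈ conditioning set.
{delta, gamma, mu} does not satisfy the backdoor criterion.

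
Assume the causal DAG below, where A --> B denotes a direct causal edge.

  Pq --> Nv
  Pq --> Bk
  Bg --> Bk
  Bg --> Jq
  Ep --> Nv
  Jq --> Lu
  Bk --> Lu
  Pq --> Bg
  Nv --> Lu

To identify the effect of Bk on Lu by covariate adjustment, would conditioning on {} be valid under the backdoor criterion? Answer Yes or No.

Backdoor paths from Bk to Lu (paths whose first edge points into Bk):
  P1: Bk <- Pq -> Bg -> Jq -> Lu
  P2: Bk <- Pq -> Nv -> Lu
  P3: Bk <- Bg <- Pq -> Nv -> Lu
  P4: Bk <- Bg -> Jq -> Lu
Condition 1 (no descendant of Bk in the set): holds — descendants of Bk are {Lu}; none are in {}.
Condition 2 (every backdoor path blocked by {}):
  P1: open — no interior node is in the conditioning set.
  P2: open — no interior node is in the conditioning set.
  P3: open — no interior node is in the conditioning set.
  P4: open — no interior node is in the conditioning set.
{} does not satisfy the backdoor criterion.

No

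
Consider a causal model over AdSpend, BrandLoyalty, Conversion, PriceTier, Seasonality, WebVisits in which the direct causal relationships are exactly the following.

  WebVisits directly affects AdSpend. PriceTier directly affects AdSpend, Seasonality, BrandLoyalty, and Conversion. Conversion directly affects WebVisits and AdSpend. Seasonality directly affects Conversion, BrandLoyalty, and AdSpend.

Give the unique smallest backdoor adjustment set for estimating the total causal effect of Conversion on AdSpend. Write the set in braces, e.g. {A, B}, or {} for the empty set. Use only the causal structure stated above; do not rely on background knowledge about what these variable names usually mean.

Variables eligible for adjustment (non-descendants of Conversion, excluding Conversion and AdSpend): {BrandLoyalty, PriceTier, Seasonality}.
Backdoor paths from Conversion to AdSpend:
  P1: Conversion <- PriceTier -> Seasonality -> AdSpend
  P2: Conversion <- PriceTier -> AdSpend
  P3: Conversion <- PriceTier -> BrandLoyalty <- Seasonality -> AdSpend
  P4: Conversion <- Seasonality <- PriceTier -> AdSpend
  P5: Conversion <- Seasonality -> AdSpend
  P6: Conversion <- Seasonality -> BrandLoyalty <- PriceTier -> AdSpend
The empty set is not sufficient: P1 (Conversion <- PriceTier -> Seasonality -> AdSpend) has no collider blocking it and no conditioned non-collider, so it is open.
Try {PriceTier, Seasonality}:
  P1: blocked at fork node PriceTier ∈ conditioning set.
  P2: blocked at fork node PriceTier ∈ conditioning set.
  P3: blocked at fork node PriceTier ∈ conditioning set.
  P4: blocked at chain node Seasonality ∈ conditioning set.
  P5: blocked at fork node Seasonality ∈ conditioning set.
  P6: blocked at fork node Seasonality ∈ conditioning set.
{PriceTier, Seasonality} contains no descendant of Conversion and blocks every backdoor path.
Every element of {PriceTier, Seasonality} is needed (dropping PriceTier leaves P2 open; dropping Seasonality leaves P5 open), so no proper subset is valid.
Among all size-2 subsets of the eligible variables, only {PriceTier, Seasonality} blocks every backdoor path, so it is the unique smallest valid adjustment set.

{PriceTier, Seasonality}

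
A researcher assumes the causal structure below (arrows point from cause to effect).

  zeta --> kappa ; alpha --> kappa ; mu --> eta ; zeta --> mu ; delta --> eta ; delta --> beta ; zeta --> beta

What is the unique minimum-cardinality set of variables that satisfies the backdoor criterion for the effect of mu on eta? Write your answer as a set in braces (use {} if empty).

Variables eligible for adjustment (non-descendants of mu, excluding mu and eta): {alpha, beta, delta, kappa, zeta}.
Backdoor paths from mu to eta:
  P1: mu <- zeta -> beta <- delta -> eta
Each backdoor path contains an unconditioned collider, so every path is already blocked with the empty conditioning set:
  P1: blocked at collider beta (neither it nor any descendant is in the conditioning set).
The empty set is therefore the unique smallest valid set.

{}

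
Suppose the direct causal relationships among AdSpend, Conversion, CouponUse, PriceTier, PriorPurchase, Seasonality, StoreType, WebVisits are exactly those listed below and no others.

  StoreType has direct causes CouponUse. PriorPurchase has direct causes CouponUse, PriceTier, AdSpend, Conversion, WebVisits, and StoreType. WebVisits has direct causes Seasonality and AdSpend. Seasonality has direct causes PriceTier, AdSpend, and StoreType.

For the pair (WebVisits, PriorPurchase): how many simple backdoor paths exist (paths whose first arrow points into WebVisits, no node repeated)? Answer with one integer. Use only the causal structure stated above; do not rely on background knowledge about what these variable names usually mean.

8

A backdoor path from WebVisits to PriorPurchase is any simple undirected path whose first edge points into WebVisits (i.e. leaves WebVisits via a parent).
Parents of WebVisits: {AdSpend, Seasonality}.
Enumerating:
  P1: WebVisits <- AdSpend -> Seasonality <- StoreType <- CouponUse -> PriorPurchase
  P2: WebVisits <- AdSpend -> Seasonality <- StoreType -> PriorPurchase
  P3: WebVisits <- AdSpend -> Seasonality <- PriceTier -> PriorPurchase
  P4: WebVisits <- AdSpend -> PriorPurchase
  P5: WebVisits <- Seasonality <- StoreType <- CouponUse -> PriorPurchase
  P6: WebVisits <- Seasonality <- StoreType -> PriorPurchase
  P7: WebVisits <- Seasonality <- AdSpend -> PriorPurchase
  P8: WebVisits <- Seasonality <- PriceTier -> PriorPurchase
That exhausts the simple backdoor paths. Count: 8.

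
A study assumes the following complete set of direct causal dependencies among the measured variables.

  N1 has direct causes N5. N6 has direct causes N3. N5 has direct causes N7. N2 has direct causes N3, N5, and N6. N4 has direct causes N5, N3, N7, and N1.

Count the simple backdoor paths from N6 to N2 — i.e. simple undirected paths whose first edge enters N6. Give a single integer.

4

A backdoor path from N6 to N2 is any simple undirected path whose first edge points into N6 (i.e. leaves N6 via a parent).
Parents of N6: {N3}.
Enumerating:
  P1: N6 <- N3 -> N4 <- N7 -> N5 -> N2
  P2: N6 <- N3 -> N4 <- N5 -> N2
  P3: N6 <- N3 -> N4 <- N1 <- N5 -> N2
  P4: N6 <- N3 -> N2
That exhausts the simple backdoor paths. Count: 4.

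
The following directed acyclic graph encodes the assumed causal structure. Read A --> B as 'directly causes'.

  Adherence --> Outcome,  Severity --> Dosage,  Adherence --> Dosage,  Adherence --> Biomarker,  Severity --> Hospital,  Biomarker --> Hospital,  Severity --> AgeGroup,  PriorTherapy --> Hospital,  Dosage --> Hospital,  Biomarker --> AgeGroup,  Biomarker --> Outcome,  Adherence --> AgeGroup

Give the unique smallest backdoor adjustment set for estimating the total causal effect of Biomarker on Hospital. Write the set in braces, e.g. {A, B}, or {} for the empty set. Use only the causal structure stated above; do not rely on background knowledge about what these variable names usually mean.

{Adherence}

Variables eligible for adjustment (non-descendants of Biomarker, excluding Biomarker and Hospital): {Adherence, Dosage, PriorTherapy, Severity}.
Backdoor paths from Biomarker to Hospital:
  P1: Biomarker <- Adherence -> Dosage <- Severity -> Hospital
  P2: Biomarker <- Adherence -> Dosage -> Hospital
  P3: Biomarker <- Adherence -> AgeGroup <- Severity -> Dosage -> Hospital
  P4: Biomarker <- Adherence -> AgeGroup <- Severity -> Hospital
The empty set is not sufficient: P2 (Biomarker <- Adherence -> Dosage -> Hospital) has no collider blocking it and no conditioned non-collider, so it is open.
Try {Adherence}:
  P1: blocked at fork node Adherence ∈ conditioning set.
  P2: blocked at fork node Adherence ∈ conditioning set.
  P3: blocked at fork node Adherence ∈ conditioning set.
  P4: blocked at fork node Adherence ∈ conditioning set.
{Adherence} contains no descendant of Biomarker and blocks every backdoor path.
No other singleton works — e.g. {Severity} leaves P2 open — so {Adherence} is the unique smallest valid adjustment set.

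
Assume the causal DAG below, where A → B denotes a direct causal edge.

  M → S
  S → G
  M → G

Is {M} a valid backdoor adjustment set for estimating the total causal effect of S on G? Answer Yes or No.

Backdoor paths from S to G (paths whose first edge points into S):
  P1: S <- M -> G
Condition 1 (no descendant of S in the set): holds — descendants of S are {G}; none are in {M}.
Condition 2 (every backdoor path blocked by {M}):
  P1: blocked at fork node M ∈ conditioning set.
{M} satisfies the backdoor criterion.

Yes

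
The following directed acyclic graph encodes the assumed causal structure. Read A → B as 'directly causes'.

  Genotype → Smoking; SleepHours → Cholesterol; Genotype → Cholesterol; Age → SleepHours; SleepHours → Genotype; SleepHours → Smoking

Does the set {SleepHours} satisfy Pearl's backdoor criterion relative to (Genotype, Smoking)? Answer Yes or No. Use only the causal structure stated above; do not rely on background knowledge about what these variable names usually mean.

Backdoor paths from Genotype to Smoking (paths whose first edge points into Genotype):
  P1: Genotype <- SleepHours -> Smoking
Condition 1 (no descendant of Genotype in the set): holds — descendants of Genotype are {Cholesterol, Smoking}; none are in {SleepHours}.
Condition 2 (every backdoor path blocked by {SleepHours}):
  P1: blocked at fork node SleepHours ∈ conditioning set.
{SleepHours} satisfies the backdoor criterion.

Yes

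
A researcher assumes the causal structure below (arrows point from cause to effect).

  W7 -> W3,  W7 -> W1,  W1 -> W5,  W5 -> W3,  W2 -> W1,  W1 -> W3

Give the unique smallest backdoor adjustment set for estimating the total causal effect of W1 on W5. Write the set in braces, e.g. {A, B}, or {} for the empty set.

Variables eligible for adjustment (non-descendants of W1, excluding W1 and W5): {W2, W7}.
Backdoor paths from W1 to W5:
  P1: W1 <- W7 -> W3 <- W5
Each backdoor path contains an unconditioned collider, so every path is already blocked with the empty conditioning set:
  P1: blocked at collider W3 (neither it nor any descendant is in the conditioning set).
The empty set is therefore the unique smallest valid set.

{}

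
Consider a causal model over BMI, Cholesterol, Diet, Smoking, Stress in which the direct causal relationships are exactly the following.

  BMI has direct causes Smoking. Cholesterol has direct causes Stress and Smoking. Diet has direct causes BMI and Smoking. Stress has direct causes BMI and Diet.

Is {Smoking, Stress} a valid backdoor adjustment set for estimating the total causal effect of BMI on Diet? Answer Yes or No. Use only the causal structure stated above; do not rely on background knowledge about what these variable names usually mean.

No

Backdoor paths from BMI to Diet (paths whose first edge points into BMI):
  P1: BMI <- Smoking -> Diet
  P2: BMI <- Smoking -> Cholesterol <- Stress <- Diet
Condition 1 (no descendant of BMI in the set): FAILS — Stress is a descendant of BMI.
Condition 2 (every backdoor path blocked by {Smoking, Stress}):
  P1: blocked at fork node Smoking ∈ conditioning set.
  P2: blocked at fork node Smoking ∈ conditioning set.
{Smoking, Stress} does not satisfy the backdoor criterion.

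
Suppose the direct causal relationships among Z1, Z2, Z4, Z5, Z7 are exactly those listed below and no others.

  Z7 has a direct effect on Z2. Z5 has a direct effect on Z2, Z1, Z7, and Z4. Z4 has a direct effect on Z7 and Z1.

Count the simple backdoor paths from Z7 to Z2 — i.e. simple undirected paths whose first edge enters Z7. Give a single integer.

A backdoor path from Z7 to Z2 is any simple undirected path whose first edge points into Z7 (i.e. leaves Z7 via a parent).
Parents of Z7: {Z4, Z5}.
Enumerating:
  P1: Z7 <- Z5 -> Z2
  P2: Z7 <- Z4 <- Z5 -> Z2
  P3: Z7 <- Z4 -> Z1 <- Z5 -> Z2
That exhausts the simple backdoor paths. Count: 3.

3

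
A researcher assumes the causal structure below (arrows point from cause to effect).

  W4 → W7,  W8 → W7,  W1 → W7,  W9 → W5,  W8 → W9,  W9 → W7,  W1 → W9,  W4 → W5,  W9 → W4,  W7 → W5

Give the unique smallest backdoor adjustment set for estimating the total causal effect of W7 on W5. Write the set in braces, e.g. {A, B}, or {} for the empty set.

{W4, W9}

Variables eligible for adjustment (non-descendants of W7, excluding W7 and W5): {W1, W4, W8, W9}.
Backdoor paths from W7 to W5:
  P1: W7 <- W8 -> W9 -> W4 -> W5
  P2: W7 <- W8 -> W9 -> W5
  P3: W7 <- W1 -> W9 -> W4 -> W5
  P4: W7 <- W1 -> W9 -> W5
  P5: W7 <- W9 -> W4 -> W5
  P6: W7 <- W9 -> W5
  P7: W7 <- W4 <- W9 -> W5
  P8: W7 <- W4 -> W5
The empty set is not sufficient: P1 (W7 <- W8 -> W9 -> W4 -> W5) has no collider blocking it and no conditioned non-collider, so it is open.
Try {W4, W9}:
  P1: blocked at chain node W9 ∈ conditioning set.
  P2: blocked at chain node W9 ∈ conditioning set.
  P3: blocked at chain node W9 ∈ conditioning set.
  P4: blocked at chain node W9 ∈ conditioning set.
  P5: blocked at fork node W9 ∈ conditioning set.
  P6: blocked at fork node W9 ∈ conditioning set.
  P7: blocked at chain node W4 ∈ conditioning set.
  P8: blocked at fork node W4 ∈ conditioning set.
{W4, W9} contains no descendant of W7 and blocks every backdoor path.
Every element of {W4, W9} is needed (dropping W4 leaves P8 open; dropping W9 leaves P2 open), so no proper subset is valid.
Among all size-2 subsets of the eligible variables, only {W4, W9} blocks every backdoor path, so it is the unique smallest valid adjustment set.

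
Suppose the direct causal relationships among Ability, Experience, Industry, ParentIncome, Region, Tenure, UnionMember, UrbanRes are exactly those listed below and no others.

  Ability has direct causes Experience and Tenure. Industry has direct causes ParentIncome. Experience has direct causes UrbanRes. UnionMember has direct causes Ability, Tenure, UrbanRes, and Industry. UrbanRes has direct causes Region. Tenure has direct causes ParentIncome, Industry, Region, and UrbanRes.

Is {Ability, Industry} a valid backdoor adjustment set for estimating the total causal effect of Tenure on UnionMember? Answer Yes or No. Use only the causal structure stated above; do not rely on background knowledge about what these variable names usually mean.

Backdoor paths from Tenure to UnionMember (paths whose first edge points into Tenure):
  P1: Tenure <- ParentIncome -> Industry -> UnionMember
  P2: Tenure <- Industry -> UnionMember
  P3: Tenure <- Region -> UrbanRes -> Experience -> Ability -> UnionMember
  P4: Tenure <- Region -> UrbanRes -> UnionMember
  P5: Tenure <- UrbanRes -> Experience -> Ability -> UnionMember
  P6: Tenure <- UrbanRes -> UnionMember
Condition 1 (no descendant of Tenure in the set): FAILS — Ability is a descendant of Tenure.
Condition 2 (every backdoor path blocked by {Ability, Industry}):
  P1: blocked at chain node Industry ∈ conditioning set.
  P2: blocked at fork node Industry ∈ conditioning set.
  P3: blocked at chain node Ability ∈ conditioning set.
  P4: open — no interior node is in the conditioning set.
  P5: blocked at chain node Ability ∈ conditioning set.
  P6: open — no interior node is in the conditioning set.
{Ability, Industry} does not satisfy the backdoor criterion.

No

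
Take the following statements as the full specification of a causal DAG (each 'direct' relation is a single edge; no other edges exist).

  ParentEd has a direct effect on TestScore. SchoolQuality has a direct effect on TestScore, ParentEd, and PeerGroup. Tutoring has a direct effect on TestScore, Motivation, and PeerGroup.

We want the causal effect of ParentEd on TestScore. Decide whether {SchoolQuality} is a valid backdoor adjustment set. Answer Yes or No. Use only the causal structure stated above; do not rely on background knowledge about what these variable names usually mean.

Yes

Backdoor paths from ParentEd to TestScore (paths whose first edge points into ParentEd):
  P1: ParentEd <- SchoolQuality -> PeerGroup <- Tutoring -> TestScore
  P2: ParentEd <- SchoolQuality -> TestScore
Condition 1 (no descendant of ParentEd in the set): holds — descendants of ParentEd are {TestScore}; none are in {SchoolQuality}.
Condition 2 (every backdoor path blocked by {SchoolQuality}):
  P1: blocked at fork node SchoolQuality ∈ conditioning set.
  P2: blocked at fork node SchoolQuality ∈ conditioning set.
{SchoolQuality} satisfies the backdoor criterion.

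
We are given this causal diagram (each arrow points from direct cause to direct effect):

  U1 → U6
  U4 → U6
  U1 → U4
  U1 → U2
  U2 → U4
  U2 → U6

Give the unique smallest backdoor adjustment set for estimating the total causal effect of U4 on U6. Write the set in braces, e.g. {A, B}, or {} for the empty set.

Variables eligible for adjustment (non-descendants of U4, excluding U4 and U6): {U1, U2}.
Backdoor paths from U4 to U6:
  P1: U4 <- U1 -> U2 -> U6
  P2: U4 <- U1 -> U6
  P3: U4 <- U2 <- U1 -> U6
  P4: U4 <- U2 -> U6
The empty set is not sufficient: P1 (U4 <- U1 -> U2 -> U6) has no collider blocking it and no conditioned non-collider, so it is open.
Try {U1, U2}:
  P1: blocked at fork node U1 ∈ conditioning set.
  P2: blocked at fork node U1 ∈ conditioning set.
  P3: blocked at chain node U2 ∈ conditioning set.
  P4: blocked at fork node U2 ∈ conditioning set.
{U1, U2} contains no descendant of U4 and blocks every backdoor path.
Every element of {U1, U2} is needed (dropping U1 leaves P2 open; dropping U2 leaves P4 open), so no proper subset is valid.
Among all size-2 subsets of the eligible variables, only {U1, U2} blocks every backdoor path, so it is the unique smallest valid adjustment set.

{U1, U2}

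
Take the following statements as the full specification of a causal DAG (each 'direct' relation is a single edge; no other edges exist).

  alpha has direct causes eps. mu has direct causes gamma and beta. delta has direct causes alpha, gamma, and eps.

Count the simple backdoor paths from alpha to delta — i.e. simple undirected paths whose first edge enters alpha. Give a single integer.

1

A backdoor path from alpha to delta is any simple undirected path whose first edge points into alpha (i.e. leaves alpha via a parent).
Parents of alpha: {eps}.
Enumerating:
  P1: alpha <- eps -> delta
That exhausts the simple backdoor paths. Count: 1.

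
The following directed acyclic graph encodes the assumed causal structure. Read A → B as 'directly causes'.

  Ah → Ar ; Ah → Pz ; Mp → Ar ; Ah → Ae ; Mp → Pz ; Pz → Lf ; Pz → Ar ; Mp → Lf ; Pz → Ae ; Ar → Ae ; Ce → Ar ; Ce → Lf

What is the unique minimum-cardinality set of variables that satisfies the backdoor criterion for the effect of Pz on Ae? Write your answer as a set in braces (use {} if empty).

Variables eligible for adjustment (non-descendants of Pz, excluding Pz and Ae): {Ah, Ce, Mp}.
Backdoor paths from Pz to Ae:
  P1: Pz <- Ah -> Ar -> Ae
  P2: Pz <- Ah -> Ae
  P3: Pz <- Mp -> Ar <- Ah -> Ae
  P4: Pz <- Mp -> Ar -> Ae
  P5: Pz <- Mp -> Lf <- Ce -> Ar <- Ah -> Ae
  P6: Pz <- Mp -> Lf <- Ce -> Ar -> Ae
The empty set is not sufficient: P1 (Pz <- Ah -> Ar -> Ae) has no collider blocking it and no conditioned non-collider, so it is open.
Try {Ah, Mp}:
  P1: blocked at fork node Ah ∈ conditioning set.
  P2: blocked at fork node Ah ∈ conditioning set.
  P3: blocked at fork node Mp ∈ conditioning set.
  P4: blocked at fork node Mp ∈ conditioning set.
  P5: blocked at fork node Mp ∈ conditioning set.
  P6: blocked at fork node Mp ∈ conditioning set.
{Ah, Mp} contains no descendant of Pz and blocks every backdoor path.
Every element of {Ah, Mp} is needed (dropping Ah leaves P1 open; dropping Mp leaves P4 open), so no proper subset is valid.
Among all size-2 subsets of the eligible variables, only {Ah, Mp} blocks every backdoor path, so it is the unique smallest valid adjustment set.

{Ah, Mp}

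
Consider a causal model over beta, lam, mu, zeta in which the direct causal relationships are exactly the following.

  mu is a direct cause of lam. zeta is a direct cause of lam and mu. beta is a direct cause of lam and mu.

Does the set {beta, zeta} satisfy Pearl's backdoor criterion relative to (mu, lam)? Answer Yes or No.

Yes

Backdoor paths from mu to lam (paths whose first edge points into mu):
  P1: mu <- beta -> lam
  P2: mu <- zeta -> lam
Condition 1 (no descendant of mu in the set): holds — descendants of mu are {lam}; none are in {beta, zeta}.
Condition 2 (every backdoor path blocked by {beta, zeta}):
  P1: blocked at fork node beta ∈ conditioning set.
  P2: blocked at fork node zeta ∈ conditioning set.
{beta, zeta} satisfies the backdoor criterion.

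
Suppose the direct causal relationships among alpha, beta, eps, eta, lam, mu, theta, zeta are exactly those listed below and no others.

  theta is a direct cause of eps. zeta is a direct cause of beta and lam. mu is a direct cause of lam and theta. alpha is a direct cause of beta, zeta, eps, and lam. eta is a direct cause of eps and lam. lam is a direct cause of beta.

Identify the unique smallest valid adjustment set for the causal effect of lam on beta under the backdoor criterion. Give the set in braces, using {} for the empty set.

Variables eligible for adjustment (non-descendants of lam, excluding lam and beta): {alpha, eps, eta, mu, theta, zeta}.
Backdoor paths from lam to beta:
  P1: lam <- eta -> eps <- alpha -> zeta -> beta
  P2: lam <- eta -> eps <- alpha -> beta
  P3: lam <- alpha -> zeta -> beta
  P4: lam <- alpha -> beta
  P5: lam <- zeta <- alpha -> beta
  P6: lam <- zeta -> beta
  P7: lam <- mu -> theta -> eps <- alpha -> zeta -> beta
  P8: lam <- mu -> theta -> eps <- alpha -> beta
The empty set is not sufficient: P3 (lam <- alpha -> zeta -> beta) has no collider blocking it and no conditioned non-collider, so it is open.
Try {alpha, zeta}:
  P1: blocked at collider eps (neither it nor any descendant is in the conditioning set).
  P2: blocked at collider eps (neither it nor any descendant is in the conditioning set).
  P3: blocked at fork node alpha ∈ conditioning set.
  P4: blocked at fork node alpha ∈ conditioning set.
  P5: blocked at chain node zeta ∈ conditioning set.
  P6: blocked at fork node zeta ∈ conditioning set.
  P7: blocked at collider eps (neither it nor any descendant is in the conditioning set).
  P8: blocked at collider eps (neither it nor any descendant is in the conditioning set).
{alpha, zeta} contains no descendant of lam and blocks every backdoor path.
Every element of {alpha, zeta} is needed (dropping alpha leaves P4 open; dropping zeta leaves P6 open), so no proper subset is valid.
Among all size-2 subsets of the eligible variables, only {alpha, zeta} blocks every backdoor path, so it is the unique smallest valid adjustment set.

{alpha, zeta}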